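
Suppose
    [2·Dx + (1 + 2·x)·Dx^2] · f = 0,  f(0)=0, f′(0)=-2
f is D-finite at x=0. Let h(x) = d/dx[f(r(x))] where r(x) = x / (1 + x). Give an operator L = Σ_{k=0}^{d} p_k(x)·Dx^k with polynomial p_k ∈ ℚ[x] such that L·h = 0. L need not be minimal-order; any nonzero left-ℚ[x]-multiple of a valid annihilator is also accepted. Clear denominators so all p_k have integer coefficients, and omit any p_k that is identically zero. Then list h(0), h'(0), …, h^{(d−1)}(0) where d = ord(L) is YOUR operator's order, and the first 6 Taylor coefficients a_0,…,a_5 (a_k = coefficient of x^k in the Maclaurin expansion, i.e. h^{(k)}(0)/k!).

f: a_k = 0, -2, 2, -8/3, 4, -32/5, …
h₀=f(r): pull back L_f along r ⇒ L₀.
Derive L from L₀ (diff closure).
L = (4 + 6·x) + (1 + 4·x + 3·x^2)·Dx  (order 1).
h: a_k = -2, 8, -26, 80, -242, 728, …
ICs: h(0) = -2.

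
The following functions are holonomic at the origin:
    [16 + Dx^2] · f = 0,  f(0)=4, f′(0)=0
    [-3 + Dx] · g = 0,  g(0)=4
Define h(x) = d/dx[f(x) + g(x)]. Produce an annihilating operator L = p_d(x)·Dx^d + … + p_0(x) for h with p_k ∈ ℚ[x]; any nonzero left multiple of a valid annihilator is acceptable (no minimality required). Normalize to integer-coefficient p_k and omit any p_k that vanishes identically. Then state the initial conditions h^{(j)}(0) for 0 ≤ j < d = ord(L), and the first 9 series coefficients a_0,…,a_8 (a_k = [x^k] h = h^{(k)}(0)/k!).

L = 48 - 16·Dx + 3·Dx^2 - Dx^3  (order 3).
h: a_k = 12, -28, 54, 674/3, 81/2, -3367/30, 243/20, 72097/1260, 2187/1120, …
ICs: h(0) = 12, h′(0) = -28, h′′(0) = 108.

f: a_k = 4, 0, -32, 0, 128/3, 0, -1024/45, 0, 2048/315, …
g: a_k = 4, 12, 18, 18, 27/2, 81/10, 81/20, 243/140, 729/1120, …
h₀=f+g: left-lcm gives L₀, ord ≤ 3.
Derive L from L₀ (diff closure).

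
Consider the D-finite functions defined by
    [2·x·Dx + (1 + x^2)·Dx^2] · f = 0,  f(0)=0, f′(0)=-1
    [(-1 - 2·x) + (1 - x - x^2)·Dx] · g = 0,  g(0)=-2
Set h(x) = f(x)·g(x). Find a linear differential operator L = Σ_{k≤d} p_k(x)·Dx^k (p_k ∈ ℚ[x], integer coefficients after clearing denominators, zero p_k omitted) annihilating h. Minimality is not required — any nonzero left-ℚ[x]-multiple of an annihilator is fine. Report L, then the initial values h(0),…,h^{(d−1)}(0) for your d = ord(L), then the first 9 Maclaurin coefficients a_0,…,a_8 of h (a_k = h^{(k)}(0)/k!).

L = (2 + 2·x + 6·x^2) + (2 + 2·x + 4·x^2 + 6·x^3)·Dx + (-1 + x + x^3 + x^4)·Dx^2  (order 2).
h: a_k = 0, 2, 2, 10/3, 16/3, 136/15, 72/5, 2434/105, 3946/105, …
ICs: h(0) = 0, h′(0) = 2.

f: a_k = 0, -1, 0, 1/3, 0, -1/5, 0, 1/7, 0, …
g: a_k = -2, -2, -4, -6, -10, -16, -26, -42, -68, …
Sym-product of L_f,L_g gives L₀ (≤ ord 2).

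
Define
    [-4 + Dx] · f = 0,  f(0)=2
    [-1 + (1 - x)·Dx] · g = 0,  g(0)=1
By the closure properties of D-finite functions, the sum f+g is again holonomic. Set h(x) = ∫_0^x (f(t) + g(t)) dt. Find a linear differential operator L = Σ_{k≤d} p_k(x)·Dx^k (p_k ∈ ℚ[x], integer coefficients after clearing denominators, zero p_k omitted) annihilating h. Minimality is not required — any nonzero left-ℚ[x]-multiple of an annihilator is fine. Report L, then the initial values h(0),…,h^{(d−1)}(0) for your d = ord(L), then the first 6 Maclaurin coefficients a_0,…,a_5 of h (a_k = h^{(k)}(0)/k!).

f: a_k = 2, 8, 16, 64/3, 64/3, 256/15, …
g: a_k = 1, 1, 1, 1, 1, 1, …
Sum ⇒ L₀ = lclm(L_f,L_g) in ℚ(x)⟨Dx⟩.
∫: right-multiply L₀ by Dx.
L = (-8 + 16·x)·Dx + (14 - 32·x + 16·x^2)·Dx^2 + (-3 + 7·x - 4·x^2)·Dx^3  (order 3).
h: a_k = 0, 3, 9/2, 17/3, 67/12, 67/15, …
ICs: h(0) = 0, h′(0) = 3, h′′(0) = 9.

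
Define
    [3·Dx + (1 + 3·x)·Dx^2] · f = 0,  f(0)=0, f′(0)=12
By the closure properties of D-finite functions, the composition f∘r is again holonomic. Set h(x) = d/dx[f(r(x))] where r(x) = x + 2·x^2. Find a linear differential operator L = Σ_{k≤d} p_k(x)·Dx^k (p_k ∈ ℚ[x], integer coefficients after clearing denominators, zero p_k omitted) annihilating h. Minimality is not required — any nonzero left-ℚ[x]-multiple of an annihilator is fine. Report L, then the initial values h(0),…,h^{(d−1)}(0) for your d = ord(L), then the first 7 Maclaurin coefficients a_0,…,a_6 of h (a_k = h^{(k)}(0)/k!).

L = (-1 + 12·x + 24·x^2) + (1 + 7·x + 18·x^2 + 24·x^3)·Dx  (order 1).
h: a_k = 12, 12, -108, 252, -108, -1188, 4212, …
ICs: h(0) = 12.

f: a_k = 0, 12, -18, 36, -81, 972/5, -486, …
Substitute x→r, Dx→(1/r')Dx; clear ⇒ L₀.
Differentiate: ansatz ord ≤ ord L₀ ⇒ L.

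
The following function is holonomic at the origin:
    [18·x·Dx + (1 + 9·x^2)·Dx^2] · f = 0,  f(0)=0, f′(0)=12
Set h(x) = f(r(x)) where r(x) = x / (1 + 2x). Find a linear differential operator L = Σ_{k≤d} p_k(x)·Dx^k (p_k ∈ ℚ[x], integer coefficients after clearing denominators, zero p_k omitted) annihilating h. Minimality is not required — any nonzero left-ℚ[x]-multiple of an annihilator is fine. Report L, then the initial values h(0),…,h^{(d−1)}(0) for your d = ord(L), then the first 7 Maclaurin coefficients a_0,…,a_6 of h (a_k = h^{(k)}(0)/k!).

f: a_k = 0, 12, 0, -36, 0, 972/5, 0, …
Substitute x→r, Dx→(1/r')Dx; clear ⇒ L₀.
L = (4 + 26·x)·Dx + (1 + 4·x + 13·x^2)·Dx^2  (order 2).
h: a_k = 0, 12, -24, 12, 120, -2388/5, 552, …
ICs: h(0) = 0, h′(0) = 12.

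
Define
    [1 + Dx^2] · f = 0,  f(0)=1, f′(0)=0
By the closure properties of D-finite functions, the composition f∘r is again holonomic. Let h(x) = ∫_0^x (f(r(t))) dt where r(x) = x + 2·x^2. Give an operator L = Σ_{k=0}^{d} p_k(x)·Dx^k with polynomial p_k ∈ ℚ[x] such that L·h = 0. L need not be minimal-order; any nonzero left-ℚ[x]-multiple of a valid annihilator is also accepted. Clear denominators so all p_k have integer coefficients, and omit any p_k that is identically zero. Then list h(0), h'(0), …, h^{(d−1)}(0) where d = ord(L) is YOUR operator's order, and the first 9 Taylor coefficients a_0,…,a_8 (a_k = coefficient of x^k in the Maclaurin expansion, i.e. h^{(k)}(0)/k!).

L = (1 + 12·x + 48·x^2 + 64·x^3)·Dx - 4·Dx^2 + (1 + 4·x)·Dx^3  (order 3).
h: a_k = 0, 1, 0, -1/6, -1/2, -47/120, 1/18, 719/5040, 79/480, …
ICs: h(0) = 0, h′(0) = 1, h′′(0) = 0.

f: a_k = 1, 0, -1/2, 0, 1/24, 0, -1/720, 0, 1/40320, …
f∘r: x↦r, Dx↦Dx/r' in L_f ⇒ L₀.
Integrate: L := L₀·Dx.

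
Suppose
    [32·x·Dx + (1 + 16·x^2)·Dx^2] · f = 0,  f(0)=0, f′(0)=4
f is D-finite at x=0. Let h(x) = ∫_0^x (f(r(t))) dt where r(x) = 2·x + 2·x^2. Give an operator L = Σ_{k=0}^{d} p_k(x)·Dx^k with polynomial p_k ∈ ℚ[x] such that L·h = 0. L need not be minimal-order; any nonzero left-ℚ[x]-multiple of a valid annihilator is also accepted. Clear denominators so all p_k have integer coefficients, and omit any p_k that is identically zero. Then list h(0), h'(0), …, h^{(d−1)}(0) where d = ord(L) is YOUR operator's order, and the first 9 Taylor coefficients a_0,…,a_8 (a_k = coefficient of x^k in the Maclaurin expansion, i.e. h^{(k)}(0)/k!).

f: a_k = 0, 4, 0, -64/3, 0, 1024/5, 0, -16384/7, 0, …
h₀=f(r): pull back L_f along r ⇒ L₀.
Integrate: L := L₀·Dx.
L = (-2 + 128·x + 512·x^2 + 768·x^3 + 384·x^4)·Dx^2 + (1 + 2·x + 64·x^2 + 256·x^3 + 320·x^4 + 128·x^5)·Dx^3  (order 3).
h: a_k = 0, 0, 4, 8/3, -128/3, -512/5, 15104/15, 97792/21, -204800/7, …
ICs: h(0) = 0, h′(0) = 0, h′′(0) = 8.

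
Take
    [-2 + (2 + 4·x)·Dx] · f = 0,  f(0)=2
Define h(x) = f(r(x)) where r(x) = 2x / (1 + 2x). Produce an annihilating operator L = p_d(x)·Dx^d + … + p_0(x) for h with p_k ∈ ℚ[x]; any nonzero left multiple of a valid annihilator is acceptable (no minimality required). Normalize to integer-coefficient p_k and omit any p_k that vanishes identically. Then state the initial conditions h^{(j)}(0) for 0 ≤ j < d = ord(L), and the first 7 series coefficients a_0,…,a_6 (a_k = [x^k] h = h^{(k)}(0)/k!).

f: a_k = 2, 2, -1, 1, -5/4, 7/4, -21/8, …
L₀ from L_f via x↦r, Dx↦r'^{-1}Dx.
L = -2 + (1 + 8·x + 12·x^2)·Dx  (order 1).
h: a_k = 2, 4, -12, 40, -148, 600, -2616, …
ICs: h(0) = 2.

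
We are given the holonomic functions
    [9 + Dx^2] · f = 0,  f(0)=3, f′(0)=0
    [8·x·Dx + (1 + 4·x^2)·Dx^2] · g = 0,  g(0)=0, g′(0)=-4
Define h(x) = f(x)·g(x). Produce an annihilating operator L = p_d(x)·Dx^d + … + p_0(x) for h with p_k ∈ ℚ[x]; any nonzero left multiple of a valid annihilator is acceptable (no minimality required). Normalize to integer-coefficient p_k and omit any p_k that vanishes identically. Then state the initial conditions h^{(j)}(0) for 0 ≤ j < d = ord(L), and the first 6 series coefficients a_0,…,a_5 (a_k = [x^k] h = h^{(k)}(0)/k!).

f: a_k = 3, 0, -27/2, 0, 81/8, 0, …
g: a_k = 0, -4, 0, 16/3, 0, -64/5, …
h₀=f·g: eliminate ⇒ L₀, order ≤ 2·2.
L = (2925 + 31536·x^2 + 95904·x^4 + 186624·x^6 + 186624·x^8) + (2448·x + 20160·x^3 + 62208·x^5 + 82944·x^7)·Dx + (442 + 5088·x^2 + 19008·x^4 + 41472·x^6 + 41472·x^8)·Dx^2 + (272·x + 2240·x^3 + 6912·x^5 + 9216·x^7)·Dx^3 + (13 + 176·x^2 + 928·x^4 + 2304·x^6 + 2304·x^8)·Dx^4  (order 4).
h: a_k = 0, -12, 0, 70, 0, -1509/10, …
ICs: h(0) = 0, h′(0) = -12, h′′(0) = 0, h′′′(0) = 420.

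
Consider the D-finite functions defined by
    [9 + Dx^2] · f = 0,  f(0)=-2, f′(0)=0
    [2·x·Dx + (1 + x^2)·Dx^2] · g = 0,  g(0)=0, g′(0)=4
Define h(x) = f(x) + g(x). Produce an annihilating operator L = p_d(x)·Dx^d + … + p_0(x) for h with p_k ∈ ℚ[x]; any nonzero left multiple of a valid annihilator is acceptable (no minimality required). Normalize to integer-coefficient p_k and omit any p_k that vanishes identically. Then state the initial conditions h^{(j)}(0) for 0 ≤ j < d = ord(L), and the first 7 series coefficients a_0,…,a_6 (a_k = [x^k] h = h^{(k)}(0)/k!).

f: a_k = -2, 0, 9, 0, -27/4, 0, 81/40, …
g: a_k = 0, 4, 0, -4/3, 0, 4/5, 0, …
h₀=f+g: left-lcm gives L₀, ord ≤ 4.
L = (-54·x + 540·x^3 + 162·x^5)·Dx + (63 + 279·x^2 + 297·x^4 + 81·x^6)·Dx^2 + (-6·x + 60·x^3 + 18·x^5)·Dx^3 + (7 + 31·x^2 + 33·x^4 + 9·x^6)·Dx^4  (order 4).
h: a_k = -2, 4, 9, -4/3, -27/4, 4/5, 81/40, …
ICs: h(0) = -2, h′(0) = 4, h′′(0) = 18, h′′′(0) = -8.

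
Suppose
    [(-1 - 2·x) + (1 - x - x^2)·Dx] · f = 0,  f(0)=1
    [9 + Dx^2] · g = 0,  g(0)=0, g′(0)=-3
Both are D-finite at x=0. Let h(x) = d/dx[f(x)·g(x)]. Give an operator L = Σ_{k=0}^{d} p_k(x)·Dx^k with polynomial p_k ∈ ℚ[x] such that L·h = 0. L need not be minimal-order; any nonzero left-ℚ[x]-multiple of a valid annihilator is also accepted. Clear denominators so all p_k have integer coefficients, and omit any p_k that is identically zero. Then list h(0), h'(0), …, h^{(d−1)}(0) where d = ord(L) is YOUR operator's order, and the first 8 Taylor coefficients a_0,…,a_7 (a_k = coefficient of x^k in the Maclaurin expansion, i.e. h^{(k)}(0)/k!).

f: a_k = 1, 1, 2, 3, 5, 8, 13, 21, …
g: a_k = 0, -3, 0, 9/2, 0, -81/40, 0, 243/560, …
Sym-product of L_f,L_g gives L₀ (≤ ord 2).
Differentiate: ansatz ord ≤ ord L₀ ⇒ L.
L = (3 - 162·x - 81·x^2 + 162·x^3 + 81·x^4) + (-12 - 6·x + 54·x^2 + 36·x^3)·Dx + (7 - 16·x - 7·x^2 + 18·x^3 + 9·x^4)·Dx^2  (order 2).
h: a_k = -3, -6, -9/2, -18, -321/8, -1503/20, -2253/16, -18279/70, …
ICs: h(0) = -3, h′(0) = -6.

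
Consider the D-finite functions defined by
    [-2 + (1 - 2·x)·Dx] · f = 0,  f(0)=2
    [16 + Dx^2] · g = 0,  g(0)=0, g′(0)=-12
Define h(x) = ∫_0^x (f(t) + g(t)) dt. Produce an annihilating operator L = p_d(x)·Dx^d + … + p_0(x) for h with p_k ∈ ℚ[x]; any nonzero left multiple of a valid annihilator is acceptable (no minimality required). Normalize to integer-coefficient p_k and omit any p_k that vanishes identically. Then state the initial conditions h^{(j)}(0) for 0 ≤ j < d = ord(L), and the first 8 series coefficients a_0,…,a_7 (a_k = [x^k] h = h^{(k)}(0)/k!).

f: a_k = 2, 4, 8, 16, 32, 64, 128, 256, …
g: a_k = 0, -12, 0, 32, 0, -128/5, 0, 1024/105, …
Sum ⇒ L₀ = lclm(L_f,L_g) in ℚ(x)⟨Dx⟩.
h=∫₀ˣh₀: take L = L₀·Dx.
L = (160 - 256·x + 256·x^2)·Dx + (-48 + 224·x - 384·x^2 + 256·x^3)·Dx^2 + (10 - 16·x + 16·x^2)·Dx^3 + (-3 + 14·x - 24·x^2 + 16·x^3)·Dx^4  (order 4).
h: a_k = 0, 2, -4, 8/3, 12, 32/5, 32/5, 128/7, …
ICs: h(0) = 0, h′(0) = 2, h′′(0) = -8, h′′′(0) = 16.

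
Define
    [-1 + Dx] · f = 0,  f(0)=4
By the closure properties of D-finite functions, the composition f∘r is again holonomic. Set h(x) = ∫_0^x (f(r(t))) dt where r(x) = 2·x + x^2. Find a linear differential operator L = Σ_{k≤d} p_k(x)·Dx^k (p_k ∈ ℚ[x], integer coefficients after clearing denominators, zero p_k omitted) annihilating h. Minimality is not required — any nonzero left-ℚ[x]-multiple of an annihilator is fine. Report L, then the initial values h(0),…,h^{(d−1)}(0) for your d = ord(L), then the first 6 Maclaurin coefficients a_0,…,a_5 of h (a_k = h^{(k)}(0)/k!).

f: a_k = 4, 4, 2, 2/3, 1/6, 1/30, …
L₀ from L_f via x↦r, Dx↦r'^{-1}Dx.
∫: right-multiply L₀ by Dx.
L = (-2 - 2·x)·Dx + Dx^2  (order 2).
h: a_k = 0, 4, 4, 4, 10/3, 38/15, …
ICs: h(0) = 0, h′(0) = 4.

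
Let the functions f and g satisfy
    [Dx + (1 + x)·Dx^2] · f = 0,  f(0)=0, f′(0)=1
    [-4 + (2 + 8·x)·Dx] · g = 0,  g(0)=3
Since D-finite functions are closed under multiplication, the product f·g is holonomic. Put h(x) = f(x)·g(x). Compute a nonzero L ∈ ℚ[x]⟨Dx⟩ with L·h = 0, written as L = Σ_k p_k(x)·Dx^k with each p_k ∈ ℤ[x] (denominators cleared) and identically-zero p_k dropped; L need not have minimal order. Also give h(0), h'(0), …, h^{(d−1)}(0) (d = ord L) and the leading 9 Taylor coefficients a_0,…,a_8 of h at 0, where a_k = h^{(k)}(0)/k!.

f: a_k = 0, 1, -1/2, 1/3, -1/4, 1/5, -1/6, 1/7, -1/8, …
g: a_k = 3, 6, -6, 12, -30, 84, -252, 792, -2574, …
f·g: L₀ = L_f ⊗_s L_g, ord ≤ 2·1.
L = (10 + 4·x) + (-3 - 12·x)·Dx + (1 + 9·x + 24·x^2 + 16·x^3)·Dx^2  (order 2).
h: a_k = 0, 3, 9/2, -8, 65/4, -389/10, 526/5, -10807/35, 268067/280, …
ICs: h(0) = 0, h′(0) = 3.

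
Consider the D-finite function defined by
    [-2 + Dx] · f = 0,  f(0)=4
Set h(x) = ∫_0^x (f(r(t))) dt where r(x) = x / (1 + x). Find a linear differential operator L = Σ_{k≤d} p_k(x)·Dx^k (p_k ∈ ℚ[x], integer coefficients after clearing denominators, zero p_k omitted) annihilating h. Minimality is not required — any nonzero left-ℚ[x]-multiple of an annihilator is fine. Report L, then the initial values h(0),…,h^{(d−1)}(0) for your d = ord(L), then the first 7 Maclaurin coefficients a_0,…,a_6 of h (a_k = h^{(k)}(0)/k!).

f: a_k = 4, 8, 8, 16/3, 8/3, 16/15, 16/45, …
Substitute x→r, Dx→(1/r')Dx; clear ⇒ L₀.
h=∫h₀ ⇒ L = L₀·Dx.
L = -2·Dx + (1 + 2·x + x^2)·Dx^2  (order 2).
h: a_k = 0, 4, 4, 0, -2/3, 8/15, -4/15, …
ICs: h(0) = 0, h′(0) = 4.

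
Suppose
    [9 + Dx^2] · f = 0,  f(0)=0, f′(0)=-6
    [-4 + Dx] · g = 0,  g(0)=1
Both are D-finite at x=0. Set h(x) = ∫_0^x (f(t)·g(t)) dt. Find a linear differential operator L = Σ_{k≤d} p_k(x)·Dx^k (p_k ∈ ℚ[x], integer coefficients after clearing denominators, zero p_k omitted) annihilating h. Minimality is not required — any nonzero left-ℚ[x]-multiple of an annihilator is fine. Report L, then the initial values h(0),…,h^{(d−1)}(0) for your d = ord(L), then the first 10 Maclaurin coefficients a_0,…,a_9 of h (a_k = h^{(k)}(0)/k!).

f: a_k = 0, -6, 0, 9, 0, -81/20, 0, 243/280, 0, -243/2240, …
g: a_k = 1, 4, 8, 32/3, 32/3, 128/15, 256/45, 1024/315, 512/315, 2048/2835, …
L₀ := L_f ⊗_s L_g (sym. prod.), ord ≤ 2.
h=∫₀ˣh₀: take L = L₀·Dx.
L = 25·Dx - 8·Dx^2 + Dx^3  (order 3).
h: a_k = 0, 0, -3, -8, -39/4, -28/5, 79/120, 143/35, 25481/6720, 527/270, …
ICs: h(0) = 0, h′(0) = 0, h′′(0) = -6.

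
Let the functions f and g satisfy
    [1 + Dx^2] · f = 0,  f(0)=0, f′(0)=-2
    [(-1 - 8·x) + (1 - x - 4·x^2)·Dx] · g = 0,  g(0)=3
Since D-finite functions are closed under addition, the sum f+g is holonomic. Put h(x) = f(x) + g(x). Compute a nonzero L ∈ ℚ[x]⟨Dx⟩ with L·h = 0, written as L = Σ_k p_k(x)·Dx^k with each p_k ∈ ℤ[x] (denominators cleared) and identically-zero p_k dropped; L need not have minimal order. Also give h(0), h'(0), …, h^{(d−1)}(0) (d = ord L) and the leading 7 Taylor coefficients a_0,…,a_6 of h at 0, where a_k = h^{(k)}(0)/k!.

f: a_k = 0, -2, 0, 1/3, 0, -1/60, 0, …
g: a_k = 3, 3, 15, 27, 87, 195, 543, …
h₀=f+g: left-lcm gives L₀, ord ≤ 3.
L = (-55 - 486·x - 553·x^2 - 1488·x^3 - 80·x^4 - 128·x^5) + (11 + 11·x + 23·x^2 - 169·x^3 - 348·x^4 - 48·x^5 - 64·x^6)·Dx + (-55 - 486·x - 553·x^2 - 1488·x^3 - 80·x^4 - 128·x^5)·Dx^2 + (11 + 11·x + 23·x^2 - 169·x^3 - 348·x^4 - 48·x^5 - 64·x^6)·Dx^3  (order 3).
h: a_k = 3, 1, 15, 82/3, 87, 11699/60, 543, …
ICs: h(0) = 3, h′(0) = 1, h′′(0) = 30.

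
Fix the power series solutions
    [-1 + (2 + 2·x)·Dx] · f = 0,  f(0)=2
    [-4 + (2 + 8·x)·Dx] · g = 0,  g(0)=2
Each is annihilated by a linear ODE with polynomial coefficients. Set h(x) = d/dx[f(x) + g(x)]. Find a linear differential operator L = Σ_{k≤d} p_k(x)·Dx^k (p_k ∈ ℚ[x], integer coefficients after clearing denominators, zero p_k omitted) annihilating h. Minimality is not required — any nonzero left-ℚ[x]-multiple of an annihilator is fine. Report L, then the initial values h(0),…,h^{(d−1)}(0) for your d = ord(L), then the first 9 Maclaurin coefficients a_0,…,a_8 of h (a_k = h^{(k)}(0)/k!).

f: a_k = 2, 1, -1/4, 1/8, -5/64, 7/128, -21/512, 33/1024, -429/16384, …
g: a_k = 2, 4, -4, 8, -20, 56, -168, 528, -1716, …
f+g: L₀ = lclm(L_f,L_g), ord ≤ 1+1.
Differentiate: ansatz ord ≤ ord L₀ ⇒ L.
L = -6 + (-15 - 24·x)·Dx + (-2 - 10·x - 8·x^2)·Dx^2  (order 2).
h: a_k = 5, -17/2, 195/8, -1285/16, 35875/128, -258111/256, 3784935/1024, -28115373/2048, 1686903075/32768, …
ICs: h(0) = 5, h′(0) = -17/2.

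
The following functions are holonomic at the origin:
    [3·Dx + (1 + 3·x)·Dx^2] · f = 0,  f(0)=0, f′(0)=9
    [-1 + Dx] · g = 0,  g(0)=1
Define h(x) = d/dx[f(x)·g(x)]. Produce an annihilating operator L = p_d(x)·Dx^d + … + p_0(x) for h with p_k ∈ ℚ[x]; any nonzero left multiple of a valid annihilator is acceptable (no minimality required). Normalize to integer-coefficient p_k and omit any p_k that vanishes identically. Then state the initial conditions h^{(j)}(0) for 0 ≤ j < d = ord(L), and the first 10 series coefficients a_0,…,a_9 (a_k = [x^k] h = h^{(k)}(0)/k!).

f: a_k = 0, 9, -27/2, 27, -243/4, 729/5, -729/2, 6561/7, -19683/8, 6561, …
g: a_k = 1, 1, 1/2, 1/6, 1/24, 1/120, 1/720, 1/5040, 1/40320, 1/362880, …
L₀ := L_f ⊗_s L_g (sym. prod.), ord ≤ 2.
h=h₀': d/dx-closure on L₀ ⇒ L.
L = (13 - 12·x + 9·x^2) + (-11 + 15·x - 18·x^2)·Dx + (-2 - 3·x + 9·x^2)·Dx^2  (order 2).
h: a_k = 9, -9, 54, -156, 3867/8, -11763/8, 44561/10, -134669/10, 36401877/896, -4935863537/40320, …
ICs: h(0) = 9, h′(0) = -9.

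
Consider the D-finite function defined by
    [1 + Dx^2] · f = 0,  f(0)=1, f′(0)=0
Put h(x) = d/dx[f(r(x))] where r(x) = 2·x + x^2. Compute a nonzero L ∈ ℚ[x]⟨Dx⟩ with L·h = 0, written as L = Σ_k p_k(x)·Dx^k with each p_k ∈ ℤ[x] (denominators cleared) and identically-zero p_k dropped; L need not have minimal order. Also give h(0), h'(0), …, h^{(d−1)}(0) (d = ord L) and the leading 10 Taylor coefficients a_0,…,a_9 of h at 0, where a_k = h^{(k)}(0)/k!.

L = (7 + 16·x + 24·x^2 + 16·x^3 + 4·x^4) + (-3 - 3·x)·Dx + (1 + 2·x + x^2)·Dx^2  (order 2).
h: a_k = 0, -4, -6, 2/3, 20/3, 82/15, 7/15, -719/315, -62/35, -2221/5670, …
ICs: h(0) = 0, h′(0) = -4.

f: a_k = 1, 0, -1/2, 0, 1/24, 0, -1/720, 0, 1/40320, 0, …
h₀=f(r): pull back L_f along r ⇒ L₀.
h=h₀': d/dx-closure on L₀ ⇒ L.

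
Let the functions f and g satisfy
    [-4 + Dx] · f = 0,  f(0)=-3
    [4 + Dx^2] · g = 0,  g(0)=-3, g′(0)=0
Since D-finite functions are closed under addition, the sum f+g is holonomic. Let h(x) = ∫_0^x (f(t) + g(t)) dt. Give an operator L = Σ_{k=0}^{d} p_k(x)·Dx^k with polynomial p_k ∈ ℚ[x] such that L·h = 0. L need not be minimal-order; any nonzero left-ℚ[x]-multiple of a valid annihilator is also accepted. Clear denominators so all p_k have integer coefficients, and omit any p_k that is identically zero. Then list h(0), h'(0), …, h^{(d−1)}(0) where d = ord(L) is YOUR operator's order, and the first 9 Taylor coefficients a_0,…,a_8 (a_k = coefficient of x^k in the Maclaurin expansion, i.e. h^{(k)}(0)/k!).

f: a_k = -3, -12, -24, -32, -32, -128/5, -256/15, -1024/105, -512/105, …
g: a_k = -3, 0, 6, 0, -2, 0, 4/15, 0, -2/105, …
h₀=f+g: left-lcm gives L₀, ord ≤ 3.
h=∫h₀ ⇒ L = L₀·Dx.
L = -16·Dx + 4·Dx^2 - 4·Dx^3 + Dx^4  (order 4).
h: a_k = 0, -6, -6, -6, -8, -34/5, -64/15, -12/5, -128/105, …
ICs: h(0) = 0, h′(0) = -6, h′′(0) = -12, h′′′(0) = -36.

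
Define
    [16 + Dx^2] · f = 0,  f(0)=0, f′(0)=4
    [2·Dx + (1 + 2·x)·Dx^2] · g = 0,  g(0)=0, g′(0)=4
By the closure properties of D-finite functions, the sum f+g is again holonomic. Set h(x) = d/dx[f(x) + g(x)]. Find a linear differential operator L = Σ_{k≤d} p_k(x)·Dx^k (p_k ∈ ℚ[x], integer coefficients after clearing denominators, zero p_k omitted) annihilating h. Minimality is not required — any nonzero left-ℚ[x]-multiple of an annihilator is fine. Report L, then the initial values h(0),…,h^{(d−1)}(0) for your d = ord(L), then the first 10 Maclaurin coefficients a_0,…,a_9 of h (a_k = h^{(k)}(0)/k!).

L = (160 + 256·x + 256·x^2) + (48 + 224·x + 384·x^2 + 256·x^3)·Dx + (10 + 16·x + 16·x^2)·Dx^2 + (3 + 14·x + 24·x^2 + 16·x^3)·Dx^3  (order 3).
h: a_k = 8, -8, -16, -32, 320/3, -128, 10496/45, -512, 324608/315, -2048, …
ICs: h(0) = 8, h′(0) = -8, h′′(0) = -32.

f: a_k = 0, 4, 0, -32/3, 0, 128/15, 0, -1024/315, 0, 2048/2835, …
g: a_k = 0, 4, -4, 16/3, -8, 64/5, -64/3, 256/7, -64, 1024/9, …
Weyl lclm of L_f,L_g ⇒ L₀ (ord ≤ 4).
Derive L from L₀ (diff closure).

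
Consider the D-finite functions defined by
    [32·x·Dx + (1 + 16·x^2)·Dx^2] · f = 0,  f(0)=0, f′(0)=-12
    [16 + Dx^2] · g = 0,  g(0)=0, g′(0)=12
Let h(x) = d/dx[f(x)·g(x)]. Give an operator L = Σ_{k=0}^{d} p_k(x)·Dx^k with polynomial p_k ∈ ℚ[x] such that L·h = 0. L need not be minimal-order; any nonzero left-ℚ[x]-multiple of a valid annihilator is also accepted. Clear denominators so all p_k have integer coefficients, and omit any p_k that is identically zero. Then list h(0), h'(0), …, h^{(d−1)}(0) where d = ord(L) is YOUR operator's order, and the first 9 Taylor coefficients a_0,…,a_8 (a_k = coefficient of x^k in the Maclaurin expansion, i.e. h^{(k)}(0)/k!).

L = (14080 + 602112·x^2 + 15106048·x^4 + 50331648·x^6 + 100663296·x^8 + 268435456·x^10 + 2147483648·x^12) + (8704·x + 581632·x^3 + 9175040·x^5 + 41943040·x^7 + 167772160·x^9 + 536870912·x^11)·Dx + (960 + 43520·x^2 + 1093632·x^4 + 4849664·x^6 + 16777216·x^8 + 67108864·x^10 + 268435456·x^12)·Dx^2 + (544·x + 36352·x^3 + 573440·x^5 + 2621440·x^7 + 10485760·x^9 + 33554432·x^11)·Dx^3 + (5 + 368·x^2 + 9344·x^4 + 106496·x^6 + 655360·x^8 + 3145728·x^10 + 8388608·x^12)·Dx^4  (order 4).
h: a_k = 0, -288, 0, 4608, 0, -58368, 0, 4227072/5, 0, …
ICs: h(0) = 0, h′(0) = -288, h′′(0) = 0, h′′′(0) = 27648.

f: a_k = 0, -12, 0, 64, 0, -3072/5, 0, 49152/7, 0, …
g: a_k = 0, 12, 0, -32, 0, 128/5, 0, -1024/105, 0, …
Product ⇒ symmetric product L₀, ord ≤ 4.
Differentiate: ansatz ord ≤ ord L₀ ⇒ L.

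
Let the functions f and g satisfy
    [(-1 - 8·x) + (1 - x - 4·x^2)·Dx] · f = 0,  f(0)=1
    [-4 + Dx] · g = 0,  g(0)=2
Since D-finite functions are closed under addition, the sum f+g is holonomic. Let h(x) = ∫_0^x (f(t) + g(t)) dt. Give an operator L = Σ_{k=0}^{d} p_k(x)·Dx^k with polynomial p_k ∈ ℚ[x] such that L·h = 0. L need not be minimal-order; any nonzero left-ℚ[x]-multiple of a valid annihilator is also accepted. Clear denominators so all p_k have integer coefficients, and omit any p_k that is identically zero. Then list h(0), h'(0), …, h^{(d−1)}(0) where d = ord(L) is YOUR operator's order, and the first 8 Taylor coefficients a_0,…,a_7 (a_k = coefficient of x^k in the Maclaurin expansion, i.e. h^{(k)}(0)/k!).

L = (-24 + 16·x - 576·x^2 - 512·x^3)·Dx + (-6 + 56·x + 208·x^2 - 128·x^3 - 256·x^4)·Dx^2 + (3 - 15·x - 16·x^2 + 64·x^3 + 64·x^4)·Dx^3  (order 3).
h: a_k = 0, 3, 9/2, 7, 91/12, 151/15, 1231/90, 8657/315, …
ICs: h(0) = 0, h′(0) = 3, h′′(0) = 9.

f: a_k = 1, 1, 5, 9, 29, 65, 181, 441, …
g: a_k = 2, 8, 16, 64/3, 64/3, 256/15, 512/45, 2048/315, …
Sum ⇒ L₀ = lclm(L_f,L_g) in ℚ(x)⟨Dx⟩.
Integrate: L := L₀·Dx.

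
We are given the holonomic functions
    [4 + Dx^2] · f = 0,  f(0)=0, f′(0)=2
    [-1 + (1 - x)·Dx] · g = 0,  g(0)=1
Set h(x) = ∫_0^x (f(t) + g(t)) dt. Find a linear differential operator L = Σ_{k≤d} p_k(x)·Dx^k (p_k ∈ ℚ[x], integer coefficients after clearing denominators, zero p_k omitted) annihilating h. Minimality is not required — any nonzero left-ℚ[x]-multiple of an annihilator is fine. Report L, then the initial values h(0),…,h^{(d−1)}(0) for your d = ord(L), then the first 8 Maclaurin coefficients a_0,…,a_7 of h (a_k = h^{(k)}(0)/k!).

L = (-20 + 16·x - 8·x^2)·Dx + (12 - 28·x + 24·x^2 - 8·x^3)·Dx^2 + (-5 + 4·x - 2·x^2)·Dx^3 + (3 - 7·x + 6·x^2 - 2·x^3)·Dx^4  (order 4).
h: a_k = 0, 1, 3/2, 1/3, -1/12, 1/5, 19/90, 1/7, …
ICs: h(0) = 0, h′(0) = 1, h′′(0) = 3, h′′′(0) = 2.

f: a_k = 0, 2, 0, -4/3, 0, 4/15, 0, -8/315, …
g: a_k = 1, 1, 1, 1, 1, 1, 1, 1, …
Weyl lclm of L_f,L_g ⇒ L₀ (ord ≤ 3).
h=∫h₀ ⇒ L = L₀·Dx.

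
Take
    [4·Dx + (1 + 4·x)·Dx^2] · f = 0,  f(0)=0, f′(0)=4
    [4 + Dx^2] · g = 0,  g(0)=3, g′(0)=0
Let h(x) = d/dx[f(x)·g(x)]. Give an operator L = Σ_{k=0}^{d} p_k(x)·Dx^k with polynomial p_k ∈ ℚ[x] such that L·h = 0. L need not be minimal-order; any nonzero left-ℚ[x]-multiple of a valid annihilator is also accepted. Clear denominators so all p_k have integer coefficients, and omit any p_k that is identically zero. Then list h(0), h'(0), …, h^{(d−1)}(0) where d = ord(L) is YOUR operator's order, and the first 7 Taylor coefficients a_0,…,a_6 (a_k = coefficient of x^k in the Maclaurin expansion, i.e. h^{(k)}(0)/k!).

f: a_k = 0, 4, -8, 64/3, -64, 1024/5, -2048/3, …
g: a_k = 3, 0, -6, 0, 2, 0, -4/15, …
Sym-product of L_f,L_g gives L₀ (≤ ord 4).
h=h₀': d/dx-closure on L₀ ⇒ L.
L = (-832 - 992·x - 5568·x^2 - 12288·x^3 - 2048·x^4 + 24576·x^5 + 16384·x^6) + (-264 - 1568·x - 2560·x^2 + 10240·x^4 + 8192·x^5)·Dx + (-220 - 368·x - 1760·x^2 - 3072·x^3 + 2048·x^4 + 12288·x^5 + 8192·x^6)·Dx^2 + (-66 - 392·x - 640·x^2 + 2560·x^4 + 2048·x^5)·Dx^3 + (-3 - 30·x - 92·x^2 + 640·x^4 + 1536·x^5 + 1024·x^6)·Dx^4  (order 4).
h: a_k = 12, -48, 120, -576, 2472, -10080, 204208/5, …
ICs: h(0) = 12, h′(0) = -48, h′′(0) = 240, h′′′(0) = -3456.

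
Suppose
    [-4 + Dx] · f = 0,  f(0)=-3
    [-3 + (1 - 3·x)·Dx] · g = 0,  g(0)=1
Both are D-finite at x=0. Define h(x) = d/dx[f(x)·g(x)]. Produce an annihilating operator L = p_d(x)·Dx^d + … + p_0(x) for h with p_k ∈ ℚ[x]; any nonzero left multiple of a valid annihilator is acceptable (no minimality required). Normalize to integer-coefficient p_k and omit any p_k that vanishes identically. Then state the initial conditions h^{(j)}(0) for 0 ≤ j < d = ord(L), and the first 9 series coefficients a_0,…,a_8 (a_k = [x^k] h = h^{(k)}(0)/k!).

f: a_k = -3, -12, -24, -32, -32, -128/5, -256/15, -1024/105, -512/105, …
g: a_k = 1, 3, 9, 27, 81, 243, 729, 2187, 6561, …
h₀=f·g: eliminate ⇒ L₀, order ≤ 1·1.
h₀' ⇒ L via d/dx closure of L₀.
L = (58 - 168·x + 144·x^2) + (-7 + 33·x - 36·x^2)·Dx  (order 1).
h: a_k = -21, -174, -879, -3644, -13793, -248786/5, -2613277/15, -8960392/15, -211691309/105, …
ICs: h(0) = -21.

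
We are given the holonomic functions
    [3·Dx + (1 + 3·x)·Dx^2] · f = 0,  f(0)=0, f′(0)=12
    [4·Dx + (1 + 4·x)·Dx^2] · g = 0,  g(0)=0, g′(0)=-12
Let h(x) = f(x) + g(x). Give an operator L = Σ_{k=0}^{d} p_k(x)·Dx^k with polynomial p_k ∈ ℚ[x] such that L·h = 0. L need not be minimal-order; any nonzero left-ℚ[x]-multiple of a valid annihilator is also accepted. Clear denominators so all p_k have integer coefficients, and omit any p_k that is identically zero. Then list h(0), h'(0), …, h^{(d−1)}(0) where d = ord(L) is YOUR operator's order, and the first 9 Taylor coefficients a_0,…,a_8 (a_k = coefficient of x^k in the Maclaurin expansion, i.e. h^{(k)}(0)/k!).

f: a_k = 0, 12, -18, 36, -81, 972/5, -486, 8748/7, -6561/2, …
g: a_k = 0, -12, 24, -64, 192, -3072/5, 2048, -49152/7, 24576, …
h₀=f+g: left-lcm gives L₀, ord ≤ 4.
L = 24·Dx + (14 + 48·x)·Dx^2 + (1 + 7·x + 12·x^2)·Dx^3  (order 3).
h: a_k = 0, 0, 6, -28, 111, -420, 1562, -5772, 42591/2, …
ICs: h(0) = 0, h′(0) = 0, h′′(0) = 12.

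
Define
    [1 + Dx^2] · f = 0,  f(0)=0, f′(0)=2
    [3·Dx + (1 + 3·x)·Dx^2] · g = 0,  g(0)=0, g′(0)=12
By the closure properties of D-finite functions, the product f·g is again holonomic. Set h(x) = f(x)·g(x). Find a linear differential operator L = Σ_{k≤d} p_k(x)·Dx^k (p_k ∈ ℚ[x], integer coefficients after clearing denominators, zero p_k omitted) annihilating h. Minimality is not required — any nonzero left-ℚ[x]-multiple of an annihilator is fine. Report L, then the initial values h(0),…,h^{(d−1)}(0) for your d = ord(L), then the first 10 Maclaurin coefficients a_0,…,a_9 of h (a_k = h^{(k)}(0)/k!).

L = (-203 - 222·x - 189·x^2 + 432·x^3 + 324·x^4) + (-84 - 108·x + 648·x^2 + 648·x^3)·Dx + (-208 - 228·x - 54·x^2 + 864·x^3 + 648·x^4)·Dx^2 + (-84 - 108·x + 648·x^2 + 648·x^3)·Dx^3 + (-5 - 6·x + 135·x^2 + 432·x^3 + 324·x^4)·Dx^4  (order 4).
h: a_k = 0, 0, 24, -36, 68, -156, 377, -9453/10, 511397/210, -224012/35, …
ICs: h(0) = 0, h′(0) = 0, h′′(0) = 48, h′′′(0) = -216.

f: a_k = 0, 2, 0, -1/3, 0, 1/60, 0, -1/2520, 0, 1/181440, …
g: a_k = 0, 12, -18, 36, -81, 972/5, -486, 8748/7, -6561/2, 8748, …
L₀ := L_f ⊗_s L_g (sym. prod.), ord ≤ 4.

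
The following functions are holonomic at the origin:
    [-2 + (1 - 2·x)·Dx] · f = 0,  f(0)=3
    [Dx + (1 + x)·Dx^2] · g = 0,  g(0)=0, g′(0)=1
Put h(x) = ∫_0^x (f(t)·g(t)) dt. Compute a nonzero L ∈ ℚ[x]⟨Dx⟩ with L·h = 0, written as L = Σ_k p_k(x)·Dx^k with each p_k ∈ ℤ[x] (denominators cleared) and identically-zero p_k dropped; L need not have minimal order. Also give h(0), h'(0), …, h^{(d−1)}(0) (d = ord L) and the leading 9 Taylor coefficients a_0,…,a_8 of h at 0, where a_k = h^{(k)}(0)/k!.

f: a_k = 3, 6, 12, 24, 48, 96, 192, 384, 768, …
g: a_k = 0, 1, -1/2, 1/3, -1/4, 1/5, -1/6, 1/7, -1/8, …
L₀ := L_f ⊗_s L_g (sym. prod.), ord ≤ 2.
∫: right-multiply L₀ by Dx.
L = 2·Dx + (3 + 6·x)·Dx^2 + (-1 + x + 2·x^2)·Dx^3  (order 3).
h: a_k = 0, 0, 3/2, 3/2, 5/2, 77/20, 391/60, 111/10, 2727/140, …
ICs: h(0) = 0, h′(0) = 0, h′′(0) = 3.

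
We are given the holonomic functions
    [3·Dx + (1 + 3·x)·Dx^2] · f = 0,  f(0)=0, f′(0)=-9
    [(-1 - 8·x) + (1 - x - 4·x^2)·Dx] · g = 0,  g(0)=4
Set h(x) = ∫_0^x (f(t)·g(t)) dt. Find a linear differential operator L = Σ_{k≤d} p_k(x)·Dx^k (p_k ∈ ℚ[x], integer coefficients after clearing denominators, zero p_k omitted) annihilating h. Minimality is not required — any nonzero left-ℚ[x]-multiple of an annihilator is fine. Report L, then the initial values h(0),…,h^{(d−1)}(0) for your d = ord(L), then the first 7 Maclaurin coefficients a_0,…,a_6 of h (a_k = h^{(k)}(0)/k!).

L = (11 + 48·x)·Dx + (-1 + 25·x + 60·x^2)·Dx^2 + (-1 - 2·x + 7·x^2 + 12·x^3)·Dx^3  (order 3).
h: a_k = 0, 0, -18, 6, -117/2, 81/5, -2397/10, …
ICs: h(0) = 0, h′(0) = 0, h′′(0) = -36.

f: a_k = 0, -9, 27/2, -27, 243/4, -729/5, 729/2, …
g: a_k = 4, 4, 20, 36, 116, 260, 724, …
Product ⇒ symmetric product L₀, ord ≤ 2.
h=∫₀ˣh₀: take L = L₀·Dx.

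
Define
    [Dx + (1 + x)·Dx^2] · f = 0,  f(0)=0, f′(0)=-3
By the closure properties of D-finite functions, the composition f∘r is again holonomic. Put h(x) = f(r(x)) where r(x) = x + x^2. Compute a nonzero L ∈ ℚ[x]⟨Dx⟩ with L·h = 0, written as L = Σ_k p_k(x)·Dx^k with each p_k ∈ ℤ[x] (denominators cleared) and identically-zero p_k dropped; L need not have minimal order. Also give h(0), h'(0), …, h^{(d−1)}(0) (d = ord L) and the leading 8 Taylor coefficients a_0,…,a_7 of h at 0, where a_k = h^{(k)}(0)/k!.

f: a_k = 0, -3, 3/2, -1, 3/4, -3/5, 1/2, -3/7, …
Substitute x→r, Dx→(1/r')Dx; clear ⇒ L₀.
L = (-1 + 2·x + 2·x^2)·Dx + (1 + 3·x + 3·x^2 + 2·x^3)·Dx^2  (order 2).
h: a_k = 0, -3, -3/2, 2, -3/4, -3/5, 1, -3/7, …
ICs: h(0) = 0, h′(0) = -3.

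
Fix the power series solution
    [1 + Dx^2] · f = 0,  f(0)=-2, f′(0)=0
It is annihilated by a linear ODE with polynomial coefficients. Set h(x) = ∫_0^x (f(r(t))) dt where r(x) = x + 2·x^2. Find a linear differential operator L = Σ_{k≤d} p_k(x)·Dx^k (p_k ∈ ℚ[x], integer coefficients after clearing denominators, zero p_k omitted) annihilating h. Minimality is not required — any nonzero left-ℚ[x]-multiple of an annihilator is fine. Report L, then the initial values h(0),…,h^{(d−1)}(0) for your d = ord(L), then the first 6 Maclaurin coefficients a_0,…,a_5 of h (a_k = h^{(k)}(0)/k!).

f: a_k = -2, 0, 1, 0, -1/12, 0, …
L₀ from L_f via x↦r, Dx↦r'^{-1}Dx.
h=∫h₀ ⇒ L = L₀·Dx.
L = (1 + 12·x + 48·x^2 + 64·x^3)·Dx - 4·Dx^2 + (1 + 4·x)·Dx^3  (order 3).
h: a_k = 0, -2, 0, 1/3, 1, 47/60, …
ICs: h(0) = 0, h′(0) = -2, h′′(0) = 0.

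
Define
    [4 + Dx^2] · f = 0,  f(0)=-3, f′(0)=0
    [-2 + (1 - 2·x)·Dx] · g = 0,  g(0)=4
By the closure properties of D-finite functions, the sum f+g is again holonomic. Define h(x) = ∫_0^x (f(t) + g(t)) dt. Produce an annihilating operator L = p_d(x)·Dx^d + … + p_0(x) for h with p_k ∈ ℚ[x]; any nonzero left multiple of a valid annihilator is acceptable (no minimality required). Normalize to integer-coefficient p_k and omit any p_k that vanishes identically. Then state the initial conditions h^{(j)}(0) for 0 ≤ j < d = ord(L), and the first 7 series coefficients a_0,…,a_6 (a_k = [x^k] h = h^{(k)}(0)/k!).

f: a_k = -3, 0, 6, 0, -2, 0, 4/15, …
g: a_k = 4, 8, 16, 32, 64, 128, 256, …
Sum ⇒ L₀ = lclm(L_f,L_g) in ℚ(x)⟨Dx⟩.
∫: right-multiply L₀ by Dx.
L = (-56 + 32·x - 32·x^2)·Dx + (12 - 40·x + 48·x^2 - 32·x^3)·Dx^2 + (-14 + 8·x - 8·x^2)·Dx^3 + (3 - 10·x + 12·x^2 - 8·x^3)·Dx^4  (order 4).
h: a_k = 0, 1, 4, 22/3, 8, 62/5, 64/3, …
ICs: h(0) = 0, h′(0) = 1, h′′(0) = 8, h′′′(0) = 44.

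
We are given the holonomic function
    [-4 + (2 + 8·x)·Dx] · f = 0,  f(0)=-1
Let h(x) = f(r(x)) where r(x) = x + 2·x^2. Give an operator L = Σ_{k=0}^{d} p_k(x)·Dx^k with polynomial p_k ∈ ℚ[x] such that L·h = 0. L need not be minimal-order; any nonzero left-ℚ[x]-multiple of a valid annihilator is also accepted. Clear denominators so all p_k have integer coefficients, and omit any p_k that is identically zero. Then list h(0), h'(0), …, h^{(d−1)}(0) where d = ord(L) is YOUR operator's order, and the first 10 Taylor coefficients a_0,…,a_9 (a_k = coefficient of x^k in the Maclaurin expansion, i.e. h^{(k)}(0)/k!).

L = (-2 - 8·x) + (1 + 4·x + 8·x^2)·Dx  (order 1).
h: a_k = -1, -2, -2, 4, -6, 4, 12, -56, 122, -108, …
ICs: h(0) = -1.

f: a_k = -1, -2, 2, -4, 10, -28, 84, -264, 858, -2860, …
h₀=f(r): pull back L_f along r ⇒ L₀.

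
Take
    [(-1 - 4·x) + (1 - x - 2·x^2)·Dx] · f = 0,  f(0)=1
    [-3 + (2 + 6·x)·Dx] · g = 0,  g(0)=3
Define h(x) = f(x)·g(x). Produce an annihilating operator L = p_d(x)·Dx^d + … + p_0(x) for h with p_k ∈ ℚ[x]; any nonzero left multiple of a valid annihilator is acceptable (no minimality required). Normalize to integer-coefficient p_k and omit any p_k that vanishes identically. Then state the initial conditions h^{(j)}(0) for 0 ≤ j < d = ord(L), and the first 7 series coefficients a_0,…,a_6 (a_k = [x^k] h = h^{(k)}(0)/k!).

f: a_k = 1, 1, 3, 5, 11, 21, 43, …
g: a_k = 3, 9/2, -27/8, 81/16, -1215/128, 5103/256, -45927/1024, …
Sym-product of L_f,L_g gives L₀ (≤ ord 1).
L = (5 + 11·x + 18·x^2) + (-2 - 4·x + 10·x^2 + 12·x^3)·Dx  (order 1).
h: a_k = 3, 15/2, 81/8, 483/16, 5241/128, 31041/256, 162093/1024, …
ICs: h(0) = 3.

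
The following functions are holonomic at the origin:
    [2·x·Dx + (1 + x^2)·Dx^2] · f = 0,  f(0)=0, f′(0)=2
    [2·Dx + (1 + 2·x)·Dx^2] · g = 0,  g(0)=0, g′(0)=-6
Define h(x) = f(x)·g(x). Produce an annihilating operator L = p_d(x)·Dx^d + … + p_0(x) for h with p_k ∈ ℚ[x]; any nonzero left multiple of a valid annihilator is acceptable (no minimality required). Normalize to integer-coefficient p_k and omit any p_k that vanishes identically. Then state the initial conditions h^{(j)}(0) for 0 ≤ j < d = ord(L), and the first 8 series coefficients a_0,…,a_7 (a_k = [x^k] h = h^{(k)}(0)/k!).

f: a_k = 0, 2, 0, -2/3, 0, 2/5, 0, -2/7, …
g: a_k = 0, -6, 6, -8, 12, -96/5, 32, -384/7, …
h₀=f·g: eliminate ⇒ L₀, order ≤ 2·2.
L = (24 + 80·x + 88·x^2 + 240·x^3 + 240·x^4 + 208·x^5 + 16·x^7)·Dx + (12 + 80·x + 332·x^2 + 608·x^3 + 880·x^4 + 744·x^5 + 560·x^6 + 24·x^7 + 56·x^8)·Dx^2 + (12 + 52·x + 168·x^2 + 372·x^3 + 516·x^4 + 564·x^5 + 384·x^6 + 276·x^7 + 24·x^8 + 32·x^9)·Dx^3 + (2 + 12·x + 34·x^2 + 64·x^3 + 87·x^4 + 96·x^5 + 84·x^6 + 48·x^7 + 33·x^8 + 4·x^9 + 4·x^10)·Dx^4  (order 4).
h: a_k = 0, 0, -12, 12, -12, 20, -532/15, 292/5, …
ICs: h(0) = 0, h′(0) = 0, h′′(0) = -24, h′′′(0) = 72.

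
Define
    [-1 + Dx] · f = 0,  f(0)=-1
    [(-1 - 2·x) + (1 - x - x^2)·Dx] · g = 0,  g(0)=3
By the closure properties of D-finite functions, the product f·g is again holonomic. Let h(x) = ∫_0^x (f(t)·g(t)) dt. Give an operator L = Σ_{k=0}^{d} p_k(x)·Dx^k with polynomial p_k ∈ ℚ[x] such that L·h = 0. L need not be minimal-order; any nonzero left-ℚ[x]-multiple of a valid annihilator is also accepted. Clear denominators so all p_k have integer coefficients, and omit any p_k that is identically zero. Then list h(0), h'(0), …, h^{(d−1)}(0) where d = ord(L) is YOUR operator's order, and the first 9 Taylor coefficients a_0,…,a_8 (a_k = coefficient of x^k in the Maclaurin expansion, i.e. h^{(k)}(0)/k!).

f: a_k = -1, -1, -1/2, -1/6, -1/24, -1/120, -1/720, -1/5040, -1/40320, …
g: a_k = 3, 3, 6, 9, 15, 24, 39, 63, 102, …
Product ⇒ symmetric product L₀, ord ≤ 1.
Integrate: L := L₀·Dx.
L = (2 + x - x^2)·Dx + (-1 + x + x^2)·Dx^2  (order 2).
h: a_k = 0, -3, -3, -7/2, -17/4, -221/40, -893/120, -17347/1680, -98221/6720, …
ICs: h(0) = 0, h′(0) = -3.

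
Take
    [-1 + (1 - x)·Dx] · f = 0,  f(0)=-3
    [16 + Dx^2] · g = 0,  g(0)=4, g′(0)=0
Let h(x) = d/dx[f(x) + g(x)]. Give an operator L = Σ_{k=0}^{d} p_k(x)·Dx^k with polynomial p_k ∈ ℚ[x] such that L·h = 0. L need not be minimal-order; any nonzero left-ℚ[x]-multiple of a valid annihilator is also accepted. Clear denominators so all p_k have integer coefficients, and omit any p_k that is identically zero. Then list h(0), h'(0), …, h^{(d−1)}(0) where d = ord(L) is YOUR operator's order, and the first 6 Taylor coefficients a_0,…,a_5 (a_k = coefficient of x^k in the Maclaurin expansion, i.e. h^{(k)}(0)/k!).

L = (448 - 512·x + 256·x^2) + (-176 + 432·x - 384·x^2 + 128·x^3)·Dx + (28 - 32·x + 16·x^2)·Dx^2 + (-11 + 27·x - 24·x^2 + 8·x^3)·Dx^3  (order 3).
h: a_k = -3, -70, -9, 476/3, -15, -2318/15, …
ICs: h(0) = -3, h′(0) = -70, h′′(0) = -18.

f: a_k = -3, -3, -3, -3, -3, -3, …
g: a_k = 4, 0, -32, 0, 128/3, 0, …
Sum ⇒ L₀ = lclm(L_f,L_g) in ℚ(x)⟨Dx⟩.
h₀' ⇒ L via d/dx closure of L₀.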